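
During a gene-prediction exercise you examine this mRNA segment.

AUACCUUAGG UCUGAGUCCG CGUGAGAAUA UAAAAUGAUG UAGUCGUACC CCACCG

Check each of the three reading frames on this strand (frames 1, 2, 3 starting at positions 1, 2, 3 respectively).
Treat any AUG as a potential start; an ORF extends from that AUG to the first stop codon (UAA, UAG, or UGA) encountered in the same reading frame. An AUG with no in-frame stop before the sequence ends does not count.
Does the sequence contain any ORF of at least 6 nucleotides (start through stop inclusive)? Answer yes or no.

yes

Frame 1: AUA CCU UAG GUC UGA GUC CGC GUG AGA AUA UAA AAU GAU GUA GUC GUA CCC CAC — no AUG→stop ORF.
Frame 2: UAC CUU AGG UCU GAG UCC GCG UGA GAA UAU AAA AUG AUG UAG UCG UAC CCC ACC — AUG at 35, stop UAG at 41 → 9 nt; AUG at 38, stop UAG at 41 → 6 nt.
Frame 3: ACC UUA GGU CUG AGU CCG CGU GAG AAU AUA AAA UGA UGU AGU CGU ACC CCA CCG — no AUG→stop ORF.
Frame 2 has an ORF of 9 nucleotides (positions 35–43) ≥ 6, so yes.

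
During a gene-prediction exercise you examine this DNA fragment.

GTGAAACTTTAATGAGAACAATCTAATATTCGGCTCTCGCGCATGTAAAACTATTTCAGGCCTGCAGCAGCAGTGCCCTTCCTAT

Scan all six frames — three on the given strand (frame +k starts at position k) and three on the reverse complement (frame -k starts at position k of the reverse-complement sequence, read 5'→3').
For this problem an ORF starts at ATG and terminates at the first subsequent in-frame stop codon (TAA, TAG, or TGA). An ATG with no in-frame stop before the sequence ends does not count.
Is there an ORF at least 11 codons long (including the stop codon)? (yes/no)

Reverse complement (5'→3'): ATAGGAAGGGCACTGCTGCTGCAGGCCTGAAATAGTTTTACATGCGCGAGAGCCGAATATTAGATTGTTCTCATTAAAGTTTCAC
Frame +1: GTG AAA CTT TAA TGA GAA CAA TCT AAT ATT CGG CTC TCG CGC ATG TAA AAC TAT TTC AGG CCT GCA GCA GCA GTG CCC TTC CTA — ATG at 43, stop TAA at 46 → 6 nt.
Frame +2: TGA AAC TTT AAT GAG AAC AAT CTA ATA TTC GGC TCT CGC GCA TGT AAA ACT ATT TCA GGC CTG CAG CAG CAG TGC CCT TCC TAT — no ATG→stop ORF.
Frame +3: GAA ACT TTA ATG AGA ACA ATC TAA TAT TCG GCT CTC GCG CAT GTA AAA CTA TTT CAG GCC TGC AGC AGC AGT GCC CTT CCT — ATG at 12, stop TAA at 24 → 15 nt.
Frame -1: ATA GGA AGG GCA CTG CTG CTG CAG GCC TGA AAT AGT TTT ACA TGC GCG AGA GCC GAA TAT TAG ATT GTT CTC ATT AAA GTT TCA — no ATG→stop ORF.
Frame -2: TAG GAA GGG CAC TGC TGC TGC AGG CCT GAA ATA GTT TTA CAT GCG CGA GAG CCG AAT ATT AGA TTG TTC TCA TTA AAG TTT CAC — no ATG→stop ORF.
Frame -3: AGG AAG GGC ACT GCT GCT GCA GGC CTG AAA TAG TTT TAC ATG CGC GAG AGC CGA ATA TTA GAT TGT TCT CAT TAA AGT TTC — ATG at 42, stop TAA at 75 → 36 nt.
Frame -3 has an ORF of 12 codons (positions 42–77) ≥ 11, so yes.

yes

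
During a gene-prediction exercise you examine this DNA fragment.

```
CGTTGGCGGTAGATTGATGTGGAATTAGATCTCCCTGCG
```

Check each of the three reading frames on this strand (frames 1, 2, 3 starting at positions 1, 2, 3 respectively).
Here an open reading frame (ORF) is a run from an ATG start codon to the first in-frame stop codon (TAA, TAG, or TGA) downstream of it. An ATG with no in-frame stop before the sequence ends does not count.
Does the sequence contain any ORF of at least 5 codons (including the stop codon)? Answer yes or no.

no

Frame 1: CGT TGG CGG TAG ATT GAT GTG GAA TTA GAT CTC CCT GCG — no ATG→stop ORF.
Frame 2: GTT GGC GGT AGA TTG ATG TGG AAT TAG ATC TCC CTG — ATG at 17, stop TAG at 26 → 12 nt.
Frame 3: TTG GCG GTA GAT TGA TGT GGA ATT AGA TCT CCC TGC — no ATG→stop ORF.
Largest ORF found is 4 codons < 5, so no.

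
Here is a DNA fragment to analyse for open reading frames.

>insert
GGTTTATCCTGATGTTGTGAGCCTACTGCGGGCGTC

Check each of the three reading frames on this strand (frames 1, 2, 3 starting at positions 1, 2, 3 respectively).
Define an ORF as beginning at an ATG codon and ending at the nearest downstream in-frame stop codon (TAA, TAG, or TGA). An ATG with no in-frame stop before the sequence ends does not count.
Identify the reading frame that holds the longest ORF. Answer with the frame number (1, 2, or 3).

Frame 1: GGT TTA TCC TGA TGT TGT GAG CCT ACT GCG GGC GTC — no ATG→stop ORF.
Frame 2: GTT TAT CCT GAT GTT GTG AGC CTA CTG CGG GCG — no ATG→stop ORF.
Frame 3: TTT ATC CTG ATG TTG TGA GCC TAC TGC GGG CGT — ATG at 12, stop TGA at 18 → 9 nt.
Longest ORF is 9 nt in frame 3 (positions 12–20).

3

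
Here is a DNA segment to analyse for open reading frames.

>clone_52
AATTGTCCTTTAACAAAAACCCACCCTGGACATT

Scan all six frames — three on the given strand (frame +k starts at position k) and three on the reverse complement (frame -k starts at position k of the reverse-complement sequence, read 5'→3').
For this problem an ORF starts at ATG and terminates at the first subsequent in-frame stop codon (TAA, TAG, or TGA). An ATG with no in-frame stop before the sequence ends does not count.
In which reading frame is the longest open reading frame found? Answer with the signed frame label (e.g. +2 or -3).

-2

Reverse complement (5'→3'): AATGTCCAGGGTGGGTTTTTGTTAAAGGACAATT
Frame +1: AAT TGT CCT TTA ACA AAA ACC CAC CCT GGA CAT — no ATG→stop ORF.
Frame +2: ATT GTC CTT TAA CAA AAA CCC ACC CTG GAC ATT — no ATG→stop ORF.
Frame +3: TTG TCC TTT AAC AAA AAC CCA CCC TGG ACA — no ATG→stop ORF.
Frame -1: AAT GTC CAG GGT GGG TTT TTG TTA AAG GAC AAT — no ATG→stop ORF.
Frame -2: ATG TCC AGG GTG GGT TTT TGT TAA AGG ACA ATT — ATG at 2, stop TAA at 23 → 24 nt.
Frame -3: TGT CCA GGG TGG GTT TTT GTT AAA GGA CAA — no ATG→stop ORF.
Longest ORF is 24 nt in frame -2 (positions 2–25).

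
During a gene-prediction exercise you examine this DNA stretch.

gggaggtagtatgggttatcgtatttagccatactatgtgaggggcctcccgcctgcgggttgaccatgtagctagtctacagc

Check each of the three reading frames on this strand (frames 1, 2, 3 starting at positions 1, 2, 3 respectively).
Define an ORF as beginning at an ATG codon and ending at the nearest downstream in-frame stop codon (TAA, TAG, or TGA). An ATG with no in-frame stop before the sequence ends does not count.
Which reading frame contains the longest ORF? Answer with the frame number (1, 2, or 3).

2

Frame 1: GGG AGG TAG TAT GGG TTA TCG TAT TTA GCC ATA CTA TGT GAG GGG CCT CCC GCC TGC GGG TTG ACC ATG TAG CTA GTC TAC AGC — ATG at 67, stop TAG at 70 → 6 nt.
Frame 2: GGA GGT AGT ATG GGT TAT CGT ATT TAG CCA TAC TAT GTG AGG GGC CTC CCG CCT GCG GGT TGA CCA TGT AGC TAG TCT ACA — ATG at 11, stop TAG at 26 → 18 nt.
Frame 3: GAG GTA GTA TGG GTT ATC GTA TTT AGC CAT ACT ATG TGA GGG GCC TCC CGC CTG CGG GTT GAC CAT GTA GCT AGT CTA CAG — ATG at 36, stop TGA at 39 → 6 nt.
Longest ORF is 18 nt in frame 2 (positions 11–28).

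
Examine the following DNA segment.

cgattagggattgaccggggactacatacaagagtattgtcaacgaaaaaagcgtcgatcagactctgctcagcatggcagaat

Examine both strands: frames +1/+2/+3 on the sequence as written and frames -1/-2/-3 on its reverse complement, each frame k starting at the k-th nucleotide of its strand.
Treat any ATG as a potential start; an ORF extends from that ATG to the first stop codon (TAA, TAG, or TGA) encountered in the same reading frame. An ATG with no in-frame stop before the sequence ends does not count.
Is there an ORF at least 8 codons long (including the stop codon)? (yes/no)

no

Reverse complement (5'→3'): ATTCTGCCATGCTGAGCAGAGTCTGATCGACGCTTTTTTCGTTGACAATACTCTTGTATGTAGTCCCCGGTCAATCCCTAATCG
Frame +1: CGA TTA GGG ATT GAC CGG GGA CTA CAT ACA AGA GTA TTG TCA ACG AAA AAA GCG TCG ATC AGA CTC TGC TCA GCA TGG CAG AAT — no ATG→stop ORF.
Frame +2: GAT TAG GGA TTG ACC GGG GAC TAC ATA CAA GAG TAT TGT CAA CGA AAA AAG CGT CGA TCA GAC TCT GCT CAG CAT GGC AGA — no ATG→stop ORF.
Frame +3: ATT AGG GAT TGA CCG GGG ACT ACA TAC AAG AGT ATT GTC AAC GAA AAA AGC GTC GAT CAG ACT CTG CTC AGC ATG GCA GAA — no ATG→stop ORF.
Frame -1: ATT CTG CCA TGC TGA GCA GAG TCT GAT CGA CGC TTT TTT CGT TGA CAA TAC TCT TGT ATG TAG TCC CCG GTC AAT CCC TAA TCG — ATG at 58, stop TAG at 61 → 6 nt.
Frame -2: TTC TGC CAT GCT GAG CAG AGT CTG ATC GAC GCT TTT TTC GTT GAC AAT ACT CTT GTA TGT AGT CCC CGG TCA ATC CCT AAT — no ATG→stop ORF.
Frame -3: TCT GCC ATG CTG AGC AGA GTC TGA TCG ACG CTT TTT TCG TTG ACA ATA CTC TTG TAT GTA GTC CCC GGT CAA TCC CTA ATC — ATG at 9, stop TGA at 24 → 18 nt.
Largest ORF found is 6 codons < 8, so no.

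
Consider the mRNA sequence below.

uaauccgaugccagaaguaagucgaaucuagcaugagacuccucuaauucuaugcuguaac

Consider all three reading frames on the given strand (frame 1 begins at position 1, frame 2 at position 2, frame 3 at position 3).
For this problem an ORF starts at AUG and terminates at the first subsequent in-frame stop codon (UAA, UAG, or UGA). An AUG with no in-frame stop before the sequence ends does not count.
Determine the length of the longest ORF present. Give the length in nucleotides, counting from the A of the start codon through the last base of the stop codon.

24

Frame 1: UAA UCC GAU GCC AGA AGU AAG UCG AAU CUA GCA UGA GAC UCC UCU AAU UCU AUG CUG UAA — AUG at 52, stop UAA at 58 → 9 nt.
Frame 2: AAU CCG AUG CCA GAA GUA AGU CGA AUC UAG CAU GAG ACU CCU CUA AUU CUA UGC UGU AAC — AUG at 8, stop UAG at 29 → 24 nt.
Frame 3: AUC CGA UGC CAG AAG UAA GUC GAA UCU AGC AUG AGA CUC CUC UAA UUC UAU GCU GUA — AUG at 33, stop UAA at 45 → 15 nt.
Longest: frame 2, positions 8–31, 24 nt = 8 codons = 7 aa. → 24 nucleotides.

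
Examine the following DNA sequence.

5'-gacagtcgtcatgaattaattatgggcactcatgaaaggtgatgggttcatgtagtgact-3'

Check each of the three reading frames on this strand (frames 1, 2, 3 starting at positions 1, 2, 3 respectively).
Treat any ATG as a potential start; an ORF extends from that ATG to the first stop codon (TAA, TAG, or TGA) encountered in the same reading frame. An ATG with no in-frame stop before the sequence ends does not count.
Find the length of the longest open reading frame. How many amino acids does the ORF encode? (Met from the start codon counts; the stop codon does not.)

7

Frame 1: GAC AGT CGT CAT GAA TTA ATT ATG GGC ACT CAT GAA AGG TGA TGG GTT CAT GTA GTG ACT — ATG at 22, stop TGA at 40 → 21 nt.
Frame 2: ACA GTC GTC ATG AAT TAA TTA TGG GCA CTC ATG AAA GGT GAT GGG TTC ATG TAG TGA — ATG at 11, stop TAA at 17 → 9 nt; ATG at 32, stop TAG at 53 → 24 nt; ATG at 50, stop TAG at 53 → 6 nt.
Frame 3: CAG TCG TCA TGA ATT AAT TAT GGG CAC TCA TGA AAG GTG ATG GGT TCA TGT AGT GAC — no ATG→stop ORF.
Longest: frame 2, positions 32–55, 24 nt = 8 codons = 7 aa. → 7 amino acids.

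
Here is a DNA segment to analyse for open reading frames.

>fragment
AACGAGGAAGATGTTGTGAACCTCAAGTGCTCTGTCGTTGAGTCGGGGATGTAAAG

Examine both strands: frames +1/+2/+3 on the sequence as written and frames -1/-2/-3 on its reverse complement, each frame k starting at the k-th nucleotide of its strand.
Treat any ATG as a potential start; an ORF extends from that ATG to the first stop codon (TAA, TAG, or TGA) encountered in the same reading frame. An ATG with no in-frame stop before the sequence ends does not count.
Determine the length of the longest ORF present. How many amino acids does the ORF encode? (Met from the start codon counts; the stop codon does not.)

2

Reverse complement (5'→3'): CTTTACATCCCCGACTCAACGACAGAGCACTTGAGGTTCACAACATCTTCCTCGTT
Frame +1: AAC GAG GAA GAT GTT GTG AAC CTC AAG TGC TCT GTC GTT GAG TCG GGG ATG TAA — ATG at 49, stop TAA at 52 → 6 nt.
Frame +2: ACG AGG AAG ATG TTG TGA ACC TCA AGT GCT CTG TCG TTG AGT CGG GGA TGT AAA — ATG at 11, stop TGA at 17 → 9 nt.
Frame +3: CGA GGA AGA TGT TGT GAA CCT CAA GTG CTC TGT CGT TGA GTC GGG GAT GTA AAG — no ATG→stop ORF.
Frame -1: CTT TAC ATC CCC GAC TCA ACG ACA GAG CAC TTG AGG TTC ACA ACA TCT TCC TCG — no ATG→stop ORF.
Frame -2: TTT ACA TCC CCG ACT CAA CGA CAG AGC ACT TGA GGT TCA CAA CAT CTT CCT CGT — no ATG→stop ORF.
Frame -3: TTA CAT CCC CGA CTC AAC GAC AGA GCA CTT GAG GTT CAC AAC ATC TTC CTC GTT — no ATG→stop ORF.
Longest: frame +2, positions 11–19, 9 nt = 3 codons = 2 aa. → 2 amino acids.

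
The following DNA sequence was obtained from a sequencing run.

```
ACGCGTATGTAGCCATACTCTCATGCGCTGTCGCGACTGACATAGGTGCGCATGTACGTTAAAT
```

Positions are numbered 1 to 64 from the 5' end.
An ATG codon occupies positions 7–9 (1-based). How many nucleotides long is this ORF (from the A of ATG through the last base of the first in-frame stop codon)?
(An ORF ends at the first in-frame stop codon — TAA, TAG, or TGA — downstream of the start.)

6

Codons from position 7: ATG (7–9), TAG (10–12).
TAG is the first in-frame stop; ORF spans 7–12, 6 nucleotides.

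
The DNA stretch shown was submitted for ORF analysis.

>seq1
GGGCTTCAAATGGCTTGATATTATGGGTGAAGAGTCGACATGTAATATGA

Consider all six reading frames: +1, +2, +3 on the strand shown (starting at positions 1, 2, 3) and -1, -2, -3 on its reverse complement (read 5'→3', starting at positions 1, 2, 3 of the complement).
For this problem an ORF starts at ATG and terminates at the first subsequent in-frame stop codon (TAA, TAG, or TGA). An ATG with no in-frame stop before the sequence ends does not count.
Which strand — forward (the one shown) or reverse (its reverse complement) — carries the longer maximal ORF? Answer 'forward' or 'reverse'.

reverse

Reverse complement (5'→3'): TCATATTACATGTCGACTCTTCACCCATAATATCAAGCCATTTGAAGCCC
Frame +1: GGG CTT CAA ATG GCT TGA TAT TAT GGG TGA AGA GTC GAC ATG TAA TAT — ATG at 10, stop TGA at 16 → 9 nt; ATG at 40, stop TAA at 43 → 6 nt.
Frame +2: GGC TTC AAA TGG CTT GAT ATT ATG GGT GAA GAG TCG ACA TGT AAT ATG — no ATG→stop ORF.
Frame +3: GCT TCA AAT GGC TTG ATA TTA TGG GTG AAG AGT CGA CAT GTA ATA TGA — no ATG→stop ORF.
Frame -1: TCA TAT TAC ATG TCG ACT CTT CAC CCA TAA TAT CAA GCC ATT TGA AGC — ATG at 10, stop TAA at 28 → 21 nt.
Frame -2: CAT ATT ACA TGT CGA CTC TTC ACC CAT AAT ATC AAG CCA TTT GAA GCC — no ATG→stop ORF.
Frame -3: ATA TTA CAT GTC GAC TCT TCA CCC ATA ATA TCA AGC CAT TTG AAG CCC — no ATG→stop ORF.
Forward-strand max 9 nt; reverse-strand max 21 nt. The reverse strand has the longer ORF.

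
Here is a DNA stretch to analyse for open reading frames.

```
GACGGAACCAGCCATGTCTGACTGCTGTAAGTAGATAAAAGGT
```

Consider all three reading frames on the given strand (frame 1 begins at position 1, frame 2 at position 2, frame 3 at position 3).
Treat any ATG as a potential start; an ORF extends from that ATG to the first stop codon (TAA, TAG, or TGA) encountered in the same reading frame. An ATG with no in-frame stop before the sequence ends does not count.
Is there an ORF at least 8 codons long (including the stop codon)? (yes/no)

Frame 1: GAC GGA ACC AGC CAT GTC TGA CTG CTG TAA GTA GAT AAA AGG — no ATG→stop ORF.
Frame 2: ACG GAA CCA GCC ATG TCT GAC TGC TGT AAG TAG ATA AAA GGT — ATG at 14, stop TAG at 32 → 21 nt.
Frame 3: CGG AAC CAG CCA TGT CTG ACT GCT GTA AGT AGA TAA AAG — no ATG→stop ORF.
Largest ORF found is 7 codons < 8, so no.

no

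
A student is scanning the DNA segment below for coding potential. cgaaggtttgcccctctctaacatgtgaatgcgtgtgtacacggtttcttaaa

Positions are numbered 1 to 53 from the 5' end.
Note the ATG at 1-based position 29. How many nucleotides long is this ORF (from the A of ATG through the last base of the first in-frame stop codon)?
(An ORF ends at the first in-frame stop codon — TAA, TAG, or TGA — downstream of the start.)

Codons from position 29: ATG (29–31), CGT (32–34), GTG (35–37), TAC (38–40), ACG (41–43), GTT (44–46), TCT (47–49), TAA (50–52).
TAA is the first in-frame stop; ORF spans 29–52, 24 nucleotides.

24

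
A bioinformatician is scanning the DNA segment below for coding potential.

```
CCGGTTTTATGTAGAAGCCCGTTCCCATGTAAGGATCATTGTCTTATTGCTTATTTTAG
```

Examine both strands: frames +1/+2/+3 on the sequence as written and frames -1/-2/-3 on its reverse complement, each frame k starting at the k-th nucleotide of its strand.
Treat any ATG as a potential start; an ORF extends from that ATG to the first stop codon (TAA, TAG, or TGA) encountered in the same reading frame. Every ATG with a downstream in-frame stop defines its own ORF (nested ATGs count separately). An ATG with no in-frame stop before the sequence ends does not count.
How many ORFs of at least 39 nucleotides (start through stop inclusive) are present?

0

Reverse complement (5'→3'): CTAAAATAAGCAATAAGACAATGATCCTTACATGGGAACGGGCTTCTACATAAAACCGG
Frame +1: CCG GTT TTA TGT AGA AGC CCG TTC CCA TGT AAG GAT CAT TGT CTT ATT GCT TAT TTT — no ATG→stop ORF.
Frame +2: CGG TTT TAT GTA GAA GCC CGT TCC CAT GTA AGG ATC ATT GTC TTA TTG CTT ATT TTA — no ATG→stop ORF.
Frame +3: GGT TTT ATG TAG AAG CCC GTT CCC ATG TAA GGA TCA TTG TCT TAT TGC TTA TTT TAG — ATG at 9, stop TAG at 12 → 6 nt; ATG at 27, stop TAA at 30 → 6 nt.
Frame -1: CTA AAA TAA GCA ATA AGA CAA TGA TCC TTA CAT GGG AAC GGG CTT CTA CAT AAA ACC — no ATG→stop ORF.
Frame -2: TAA AAT AAG CAA TAA GAC AAT GAT CCT TAC ATG GGA ACG GGC TTC TAC ATA AAA CCG — no ATG→stop ORF.
Frame -3: AAA ATA AGC AAT AAG ACA ATG ATC CTT ACA TGG GAA CGG GCT TCT ACA TAA AAC CGG — ATG at 21, stop TAA at 51 → 33 nt.
No ORF reaches 39 nucleotides. Count = 0.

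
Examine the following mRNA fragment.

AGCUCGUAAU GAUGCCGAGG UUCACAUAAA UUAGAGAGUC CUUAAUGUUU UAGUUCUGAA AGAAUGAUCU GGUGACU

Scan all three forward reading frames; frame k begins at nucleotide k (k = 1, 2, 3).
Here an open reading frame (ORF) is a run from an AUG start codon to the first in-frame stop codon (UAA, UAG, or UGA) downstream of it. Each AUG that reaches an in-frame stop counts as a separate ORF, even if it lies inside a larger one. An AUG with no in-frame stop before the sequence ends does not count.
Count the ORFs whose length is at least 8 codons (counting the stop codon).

Frame 1: AGC UCG UAA UGA UGC CGA GGU UCA CAU AAA UUA GAG AGU CCU UAA UGU UUU AGU UCU GAA AGA AUG AUC UGG UGA — AUG at 64, stop UGA at 73 → 12 nt.
Frame 2: GCU CGU AAU GAU GCC GAG GUU CAC AUA AAU UAG AGA GUC CUU AAU GUU UUA GUU CUG AAA GAA UGA UCU GGU GAC — no AUG→stop ORF.
Frame 3: CUC GUA AUG AUG CCG AGG UUC ACA UAA AUU AGA GAG UCC UUA AUG UUU UAG UUC UGA AAG AAU GAU CUG GUG ACU — AUG at 9, stop UAA at 27 → 21 nt; AUG at 12, stop UAA at 27 → 18 nt; AUG at 45, stop UAG at 51 → 9 nt.
No ORF reaches 8 codons. Count = 0.

0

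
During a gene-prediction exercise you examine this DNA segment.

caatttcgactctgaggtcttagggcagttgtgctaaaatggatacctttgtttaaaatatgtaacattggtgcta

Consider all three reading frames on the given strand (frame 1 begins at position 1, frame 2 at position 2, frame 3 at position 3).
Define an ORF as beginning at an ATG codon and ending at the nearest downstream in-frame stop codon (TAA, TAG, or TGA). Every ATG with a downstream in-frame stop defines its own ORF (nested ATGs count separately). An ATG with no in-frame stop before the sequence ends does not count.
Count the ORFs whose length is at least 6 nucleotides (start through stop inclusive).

Frame 1: CAA TTT CGA CTC TGA GGT CTT AGG GCA GTT GTG CTA AAA TGG ATA CCT TTG TTT AAA ATA TGT AAC ATT GGT GCT — no ATG→stop ORF.
Frame 2: AAT TTC GAC TCT GAG GTC TTA GGG CAG TTG TGC TAA AAT GGA TAC CTT TGT TTA AAA TAT GTA ACA TTG GTG CTA — no ATG→stop ORF.
Frame 3: ATT TCG ACT CTG AGG TCT TAG GGC AGT TGT GCT AAA ATG GAT ACC TTT GTT TAA AAT ATG TAA CAT TGG TGC — ATG at 39, stop TAA at 54 → 18 nt; ATG at 60, stop TAA at 63 → 6 nt.
ORFs ≥ 6 nucleotides: frame 3 39–56 (18 nucleotides), frame 3 60–65 (6 nucleotides). Count = 2.

2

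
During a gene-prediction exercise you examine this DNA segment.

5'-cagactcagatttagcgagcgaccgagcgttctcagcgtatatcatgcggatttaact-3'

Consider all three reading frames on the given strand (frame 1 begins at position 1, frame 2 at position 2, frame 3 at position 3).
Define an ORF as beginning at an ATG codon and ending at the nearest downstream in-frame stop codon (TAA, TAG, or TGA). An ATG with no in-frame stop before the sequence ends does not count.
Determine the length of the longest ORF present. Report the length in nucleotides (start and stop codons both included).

12

Frame 1: CAG ACT CAG ATT TAG CGA GCG ACC GAG CGT TCT CAG CGT ATA TCA TGC GGA TTT AAC — no ATG→stop ORF.
Frame 2: AGA CTC AGA TTT AGC GAG CGA CCG AGC GTT CTC AGC GTA TAT CAT GCG GAT TTA ACT — no ATG→stop ORF.
Frame 3: GAC TCA GAT TTA GCG AGC GAC CGA GCG TTC TCA GCG TAT ATC ATG CGG ATT TAA — ATG at 45, stop TAA at 54 → 12 nt.
Longest: frame 3, positions 45–56, 12 nt = 4 codons = 3 aa. → 12 nucleotides.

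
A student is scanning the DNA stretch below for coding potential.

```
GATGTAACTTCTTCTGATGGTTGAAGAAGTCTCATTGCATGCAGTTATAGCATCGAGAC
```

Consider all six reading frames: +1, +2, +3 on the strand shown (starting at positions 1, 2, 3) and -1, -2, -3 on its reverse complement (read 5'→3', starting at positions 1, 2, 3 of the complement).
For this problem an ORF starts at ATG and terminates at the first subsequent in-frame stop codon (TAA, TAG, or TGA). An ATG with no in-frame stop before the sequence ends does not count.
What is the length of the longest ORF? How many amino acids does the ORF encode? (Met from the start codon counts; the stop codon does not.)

Reverse complement (5'→3'): GTCTCGATGCTATAACTGCATGCAATGAGACTTCTTCAACCATCAGAAGAAGTTACATC
Frame +1: GAT GTA ACT TCT TCT GAT GGT TGA AGA AGT CTC ATT GCA TGC AGT TAT AGC ATC GAG — no ATG→stop ORF.
Frame +2: ATG TAA CTT CTT CTG ATG GTT GAA GAA GTC TCA TTG CAT GCA GTT ATA GCA TCG AGA — ATG at 2, stop TAA at 5 → 6 nt.
Frame +3: TGT AAC TTC TTC TGA TGG TTG AAG AAG TCT CAT TGC ATG CAG TTA TAG CAT CGA GAC — ATG at 39, stop TAG at 48 → 12 nt.
Frame -1: GTC TCG ATG CTA TAA CTG CAT GCA ATG AGA CTT CTT CAA CCA TCA GAA GAA GTT ACA — ATG at 7, stop TAA at 13 → 9 nt.
Frame -2: TCT CGA TGC TAT AAC TGC ATG CAA TGA GAC TTC TTC AAC CAT CAG AAG AAG TTA CAT — ATG at 20, stop TGA at 26 → 9 nt.
Frame -3: CTC GAT GCT ATA ACT GCA TGC AAT GAG ACT TCT TCA ACC ATC AGA AGA AGT TAC ATC — no ATG→stop ORF.
Longest: frame +3, positions 39–50, 12 nt = 4 codons = 3 aa. → 3 amino acids.

3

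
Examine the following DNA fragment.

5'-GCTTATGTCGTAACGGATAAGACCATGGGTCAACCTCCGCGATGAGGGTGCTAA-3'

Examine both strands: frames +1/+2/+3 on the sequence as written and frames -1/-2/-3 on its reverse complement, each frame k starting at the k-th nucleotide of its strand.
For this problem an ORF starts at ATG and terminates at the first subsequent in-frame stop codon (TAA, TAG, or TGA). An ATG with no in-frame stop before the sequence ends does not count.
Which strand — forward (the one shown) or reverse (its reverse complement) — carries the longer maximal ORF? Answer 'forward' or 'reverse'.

reverse

Reverse complement (5'→3'): TTAGCACCCTCATCGCGGAGGTTGACCCATGGTCTTATCCGTTACGACATAAGC
Frame +1: GCT TAT GTC GTA ACG GAT AAG ACC ATG GGT CAA CCT CCG CGA TGA GGG TGC TAA — ATG at 25, stop TGA at 43 → 21 nt.
Frame +2: CTT ATG TCG TAA CGG ATA AGA CCA TGG GTC AAC CTC CGC GAT GAG GGT GCT — ATG at 5, stop TAA at 11 → 9 nt.
Frame +3: TTA TGT CGT AAC GGA TAA GAC CAT GGG TCA ACC TCC GCG ATG AGG GTG CTA — no ATG→stop ORF.
Frame -1: TTA GCA CCC TCA TCG CGG AGG TTG ACC CAT GGT CTT ATC CGT TAC GAC ATA AGC — no ATG→stop ORF.
Frame -2: TAG CAC CCT CAT CGC GGA GGT TGA CCC ATG GTC TTA TCC GTT ACG ACA TAA — ATG at 29, stop TAA at 50 → 24 nt.
Frame -3: AGC ACC CTC ATC GCG GAG GTT GAC CCA TGG TCT TAT CCG TTA CGA CAT AAG — no ATG→stop ORF.
Forward-strand max 21 nt; reverse-strand max 24 nt. The reverse strand has the longer ORF.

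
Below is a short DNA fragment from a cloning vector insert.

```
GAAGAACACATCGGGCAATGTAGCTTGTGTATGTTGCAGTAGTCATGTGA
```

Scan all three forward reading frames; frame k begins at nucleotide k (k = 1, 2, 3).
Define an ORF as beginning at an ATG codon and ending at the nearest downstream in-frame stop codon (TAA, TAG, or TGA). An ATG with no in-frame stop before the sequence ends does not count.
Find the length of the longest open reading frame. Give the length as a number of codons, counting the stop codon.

Frame 1: GAA GAA CAC ATC GGG CAA TGT AGC TTG TGT ATG TTG CAG TAG TCA TGT — ATG at 31, stop TAG at 40 → 12 nt.
Frame 2: AAG AAC ACA TCG GGC AAT GTA GCT TGT GTA TGT TGC AGT AGT CAT GTG — no ATG→stop ORF.
Frame 3: AGA ACA CAT CGG GCA ATG TAG CTT GTG TAT GTT GCA GTA GTC ATG TGA — ATG at 18, stop TAG at 21 → 6 nt; ATG at 45, stop TGA at 48 → 6 nt.
Longest: frame 1, positions 31–42, 12 nt = 4 codons = 3 aa. → 4 codons.

4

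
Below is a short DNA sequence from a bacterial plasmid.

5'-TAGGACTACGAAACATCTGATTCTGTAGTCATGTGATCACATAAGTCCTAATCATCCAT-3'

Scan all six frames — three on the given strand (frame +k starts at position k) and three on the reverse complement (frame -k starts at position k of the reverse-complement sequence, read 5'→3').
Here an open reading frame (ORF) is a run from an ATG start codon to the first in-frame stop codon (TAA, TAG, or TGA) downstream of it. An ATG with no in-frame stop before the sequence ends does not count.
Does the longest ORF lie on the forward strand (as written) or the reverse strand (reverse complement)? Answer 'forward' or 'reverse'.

reverse

Reverse complement (5'→3'): ATGGATGATTAGGACTTATGTGATCACATGACTACAGAATCAGATGTTTCGTAGTCCTA
Frame +1: TAG GAC TAC GAA ACA TCT GAT TCT GTA GTC ATG TGA TCA CAT AAG TCC TAA TCA TCC — ATG at 31, stop TGA at 34 → 6 nt.
Frame +2: AGG ACT ACG AAA CAT CTG ATT CTG TAG TCA TGT GAT CAC ATA AGT CCT AAT CAT CCA — no ATG→stop ORF.
Frame +3: GGA CTA CGA AAC ATC TGA TTC TGT AGT CAT GTG ATC ACA TAA GTC CTA ATC ATC CAT — no ATG→stop ORF.
Frame -1: ATG GAT GAT TAG GAC TTA TGT GAT CAC ATG ACT ACA GAA TCA GAT GTT TCG TAG TCC — ATG at 1, stop TAG at 10 → 12 nt; ATG at 28, stop TAG at 52 → 27 nt.
Frame -2: TGG ATG ATT AGG ACT TAT GTG ATC ACA TGA CTA CAG AAT CAG ATG TTT CGT AGT CCT — ATG at 5, stop TGA at 29 → 27 nt.
Frame -3: GGA TGA TTA GGA CTT ATG TGA TCA CAT GAC TAC AGA ATC AGA TGT TTC GTA GTC CTA — ATG at 18, stop TGA at 21 → 6 nt.
Forward-strand max 6 nt; reverse-strand max 27 nt. The reverse strand has the longer ORF.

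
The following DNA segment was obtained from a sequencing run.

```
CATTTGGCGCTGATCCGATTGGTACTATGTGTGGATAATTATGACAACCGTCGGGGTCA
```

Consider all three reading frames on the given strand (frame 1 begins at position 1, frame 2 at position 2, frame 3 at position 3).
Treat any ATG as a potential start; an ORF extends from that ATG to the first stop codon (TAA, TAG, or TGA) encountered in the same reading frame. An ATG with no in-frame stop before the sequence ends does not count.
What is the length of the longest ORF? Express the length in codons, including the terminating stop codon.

Frame 1: CAT TTG GCG CTG ATC CGA TTG GTA CTA TGT GTG GAT AAT TAT GAC AAC CGT CGG GGT — no ATG→stop ORF.
Frame 2: ATT TGG CGC TGA TCC GAT TGG TAC TAT GTG TGG ATA ATT ATG ACA ACC GTC GGG GTC — no ATG→stop ORF.
Frame 3: TTT GGC GCT GAT CCG ATT GGT ACT ATG TGT GGA TAA TTA TGA CAA CCG TCG GGG TCA — ATG at 27, stop TAA at 36 → 12 nt.
Longest: frame 3, positions 27–38, 12 nt = 4 codons = 3 aa. → 4 codons.

4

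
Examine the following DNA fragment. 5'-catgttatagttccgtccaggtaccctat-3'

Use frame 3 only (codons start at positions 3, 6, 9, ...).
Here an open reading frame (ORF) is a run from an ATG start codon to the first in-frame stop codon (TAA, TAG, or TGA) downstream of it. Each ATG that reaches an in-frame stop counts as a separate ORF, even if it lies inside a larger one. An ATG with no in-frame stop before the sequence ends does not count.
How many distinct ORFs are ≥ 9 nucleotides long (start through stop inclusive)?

Frame 3: TGT TAT AGT TCC GTC CAG GTA CCC TAT — no ATG→stop ORF.
No ORF reaches 9 nucleotides. Count = 0.

0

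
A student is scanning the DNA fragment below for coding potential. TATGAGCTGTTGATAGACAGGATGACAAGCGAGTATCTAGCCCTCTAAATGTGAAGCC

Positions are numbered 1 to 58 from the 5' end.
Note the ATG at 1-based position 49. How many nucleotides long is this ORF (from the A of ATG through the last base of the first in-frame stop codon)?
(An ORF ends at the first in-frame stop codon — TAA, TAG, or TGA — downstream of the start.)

6

Codons from position 49: ATG (49–51), TGA (52–54).
TGA is the first in-frame stop; ORF spans 49–54, 6 nucleotides.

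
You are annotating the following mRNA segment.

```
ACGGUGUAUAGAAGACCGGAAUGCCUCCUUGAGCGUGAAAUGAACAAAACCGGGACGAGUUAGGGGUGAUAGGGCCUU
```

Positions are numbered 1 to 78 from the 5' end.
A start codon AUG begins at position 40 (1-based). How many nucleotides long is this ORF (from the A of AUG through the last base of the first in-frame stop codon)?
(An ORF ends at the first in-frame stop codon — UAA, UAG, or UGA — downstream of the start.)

Codons from position 40: AUG (40–42), AAC (43–45), AAA (46–48), ACC (49–51), GGG (52–54), ACG (55–57), AGU (58–60), UAG (61–63).
UAG is the first in-frame stop; ORF spans 40–63, 24 nucleotides.

24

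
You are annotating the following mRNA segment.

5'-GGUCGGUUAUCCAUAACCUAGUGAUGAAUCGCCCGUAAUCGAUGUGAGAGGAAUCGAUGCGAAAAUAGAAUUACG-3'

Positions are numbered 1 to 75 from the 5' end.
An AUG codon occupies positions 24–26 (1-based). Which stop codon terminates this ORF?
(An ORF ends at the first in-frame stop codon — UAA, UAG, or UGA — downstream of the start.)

UAA

Codons from position 24: AUG (24–26), AAU (27–29), CGC (30–32), CCG (33–35), UAA (36–38).
The first in-frame stop codon is UAA.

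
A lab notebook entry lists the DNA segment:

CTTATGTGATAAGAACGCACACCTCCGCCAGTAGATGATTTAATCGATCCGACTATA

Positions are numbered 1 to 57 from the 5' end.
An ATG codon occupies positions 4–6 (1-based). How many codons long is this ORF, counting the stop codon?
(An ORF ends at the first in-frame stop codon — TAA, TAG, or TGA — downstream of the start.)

Codons from position 4: ATG (4–6), TGA (7–9).
TGA is the first in-frame stop; that's 2 codons including the stop.

2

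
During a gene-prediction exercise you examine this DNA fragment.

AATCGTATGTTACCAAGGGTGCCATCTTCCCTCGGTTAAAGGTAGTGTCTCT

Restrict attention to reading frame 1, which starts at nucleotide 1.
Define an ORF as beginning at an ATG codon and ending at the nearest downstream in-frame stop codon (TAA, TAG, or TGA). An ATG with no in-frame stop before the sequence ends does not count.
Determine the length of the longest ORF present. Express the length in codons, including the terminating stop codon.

Frame 1: AAT CGT ATG TTA CCA AGG GTG CCA TCT TCC CTC GGT TAA AGG TAG TGT CTC — ATG at 7, stop TAA at 37 → 33 nt.
Longest: frame 1, positions 7–39, 33 nt = 11 codons = 10 aa. → 11 codons.

11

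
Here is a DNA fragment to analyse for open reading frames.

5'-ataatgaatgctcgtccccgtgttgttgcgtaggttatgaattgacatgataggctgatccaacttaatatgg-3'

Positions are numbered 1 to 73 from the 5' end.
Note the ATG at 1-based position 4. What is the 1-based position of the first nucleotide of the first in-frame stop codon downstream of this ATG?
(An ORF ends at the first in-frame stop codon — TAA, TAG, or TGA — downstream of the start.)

31

Codons from position 4: ATG (4–6), AAT (7–9), GCT (10–12), CGT (13–15), CCC (16–18), CGT (19–21), GTT (22–24), GTT (25–27), GCG (28–30), TAG (31–33).
TAG is a stop codon; it begins at position 31.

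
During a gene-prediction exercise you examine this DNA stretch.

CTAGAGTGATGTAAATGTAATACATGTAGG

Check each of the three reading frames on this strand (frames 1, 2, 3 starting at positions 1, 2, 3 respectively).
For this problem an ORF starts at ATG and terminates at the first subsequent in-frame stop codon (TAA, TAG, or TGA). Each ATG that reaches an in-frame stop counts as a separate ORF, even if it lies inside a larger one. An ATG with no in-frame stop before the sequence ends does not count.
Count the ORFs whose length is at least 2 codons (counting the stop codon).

3

Frame 1: CTA GAG TGA TGT AAA TGT AAT ACA TGT AGG — no ATG→stop ORF.
Frame 2: TAG AGT GAT GTA AAT GTA ATA CAT GTA — no ATG→stop ORF.
Frame 3: AGA GTG ATG TAA ATG TAA TAC ATG TAG — ATG at 9, stop TAA at 12 → 6 nt; ATG at 15, stop TAA at 18 → 6 nt; ATG at 24, stop TAG at 27 → 6 nt.
ORFs ≥ 2 codons: frame 3 9–14 (2 codons), frame 3 15–20 (2 codons), frame 3 24–29 (2 codons). Count = 3.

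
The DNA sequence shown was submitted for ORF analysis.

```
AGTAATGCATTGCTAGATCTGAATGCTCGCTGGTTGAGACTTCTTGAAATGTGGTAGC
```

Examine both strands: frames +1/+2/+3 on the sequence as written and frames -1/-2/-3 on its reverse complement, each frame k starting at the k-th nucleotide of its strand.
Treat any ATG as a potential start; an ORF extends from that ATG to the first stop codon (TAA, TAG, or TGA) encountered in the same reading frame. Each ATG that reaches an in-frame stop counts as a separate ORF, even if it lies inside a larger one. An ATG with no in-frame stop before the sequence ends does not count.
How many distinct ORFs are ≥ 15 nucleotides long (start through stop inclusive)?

1

Reverse complement (5'→3'): GCTACCACATTTCAAGAAGTCTCAACCAGCGAGCATTCAGATCTAGCAATGCATTACT
Frame +1: AGT AAT GCA TTG CTA GAT CTG AAT GCT CGC TGG TTG AGA CTT CTT GAA ATG TGG TAG — ATG at 49, stop TAG at 55 → 9 nt.
Frame +2: GTA ATG CAT TGC TAG ATC TGA ATG CTC GCT GGT TGA GAC TTC TTG AAA TGT GGT AGC — ATG at 5, stop TAG at 14 → 12 nt; ATG at 23, stop TGA at 35 → 15 nt.
Frame +3: TAA TGC ATT GCT AGA TCT GAA TGC TCG CTG GTT GAG ACT TCT TGA AAT GTG GTA — no ATG→stop ORF.
Frame -1: GCT ACC ACA TTT CAA GAA GTC TCA ACC AGC GAG CAT TCA GAT CTA GCA ATG CAT TAC — no ATG→stop ORF.
Frame -2: CTA CCA CAT TTC AAG AAG TCT CAA CCA GCG AGC ATT CAG ATC TAG CAA TGC ATT ACT — no ATG→stop ORF.
Frame -3: TAC CAC ATT TCA AGA AGT CTC AAC CAG CGA GCA TTC AGA TCT AGC AAT GCA TTA — no ATG→stop ORF.
ORFs ≥ 15 nucleotides: frame +2 23–37 (15 nucleotides). Count = 1.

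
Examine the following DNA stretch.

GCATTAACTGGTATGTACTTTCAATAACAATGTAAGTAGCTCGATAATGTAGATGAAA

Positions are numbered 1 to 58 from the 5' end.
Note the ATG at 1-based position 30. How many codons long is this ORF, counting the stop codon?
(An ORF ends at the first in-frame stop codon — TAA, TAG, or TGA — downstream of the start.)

Codons from position 30: ATG (30–32), TAA (33–35).
TAA is the first in-frame stop; that's 2 codons including the stop.

2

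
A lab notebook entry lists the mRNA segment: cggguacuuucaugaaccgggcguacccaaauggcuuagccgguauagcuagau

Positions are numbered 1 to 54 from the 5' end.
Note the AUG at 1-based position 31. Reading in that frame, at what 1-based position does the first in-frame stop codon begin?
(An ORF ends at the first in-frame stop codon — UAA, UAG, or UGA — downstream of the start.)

37

Codons from position 31: AUG (31–33), GCU (34–36), UAG (37–39).
UAG is a stop codon; it begins at position 37.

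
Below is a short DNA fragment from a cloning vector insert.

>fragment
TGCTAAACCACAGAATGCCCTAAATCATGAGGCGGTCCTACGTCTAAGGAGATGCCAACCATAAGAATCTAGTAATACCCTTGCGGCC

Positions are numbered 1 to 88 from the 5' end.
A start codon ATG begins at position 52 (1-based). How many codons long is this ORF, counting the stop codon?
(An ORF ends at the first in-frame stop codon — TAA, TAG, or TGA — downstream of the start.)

Codons from position 52: ATG (52–54), CCA (55–57), ACC (58–60), ATA (61–63), AGA (64–66), ATC (67–69), TAG (70–72).
TAG is the first in-frame stop; that's 7 codons including the stop.

7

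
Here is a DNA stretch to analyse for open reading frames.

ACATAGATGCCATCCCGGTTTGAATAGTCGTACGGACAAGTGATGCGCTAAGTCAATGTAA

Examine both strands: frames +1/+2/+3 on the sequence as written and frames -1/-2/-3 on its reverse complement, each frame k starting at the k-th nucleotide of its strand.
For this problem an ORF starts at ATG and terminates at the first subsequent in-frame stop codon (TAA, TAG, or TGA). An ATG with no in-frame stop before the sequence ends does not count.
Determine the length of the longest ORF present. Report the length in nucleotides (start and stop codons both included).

21

Reverse complement (5'→3'): TTACATTGACTTAGCGCATCACTTGTCCGTACGACTATTCAAACCGGGATGGCATCTATGT
Frame +1: ACA TAG ATG CCA TCC CGG TTT GAA TAG TCG TAC GGA CAA GTG ATG CGC TAA GTC AAT GTA — ATG at 7, stop TAG at 25 → 21 nt; ATG at 43, stop TAA at 49 → 9 nt.
Frame +2: CAT AGA TGC CAT CCC GGT TTG AAT AGT CGT ACG GAC AAG TGA TGC GCT AAG TCA ATG TAA — ATG at 56, stop TAA at 59 → 6 nt.
Frame +3: ATA GAT GCC ATC CCG GTT TGA ATA GTC GTA CGG ACA AGT GAT GCG CTA AGT CAA TGT — no ATG→stop ORF.
Frame -1: TTA CAT TGA CTT AGC GCA TCA CTT GTC CGT ACG ACT ATT CAA ACC GGG ATG GCA TCT ATG — no ATG→stop ORF.
Frame -2: TAC ATT GAC TTA GCG CAT CAC TTG TCC GTA CGA CTA TTC AAA CCG GGA TGG CAT CTA TGT — no ATG→stop ORF.
Frame -3: ACA TTG ACT TAG CGC ATC ACT TGT CCG TAC GAC TAT TCA AAC CGG GAT GGC ATC TAT — no ATG→stop ORF.
Longest: frame +1, positions 7–27, 21 nt = 7 codons = 6 aa. → 21 nucleotides.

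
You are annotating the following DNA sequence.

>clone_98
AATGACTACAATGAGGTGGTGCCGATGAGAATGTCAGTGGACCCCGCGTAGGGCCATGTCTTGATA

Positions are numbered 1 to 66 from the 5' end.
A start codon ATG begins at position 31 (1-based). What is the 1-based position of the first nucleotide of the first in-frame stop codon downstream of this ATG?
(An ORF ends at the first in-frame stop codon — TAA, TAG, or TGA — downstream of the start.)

Codons from position 31: ATG (31–33), TCA (34–36), GTG (37–39), GAC (40–42), CCC (43–45), GCG (46–48), TAG (49–51).
TAG is a stop codon; it begins at position 49.

49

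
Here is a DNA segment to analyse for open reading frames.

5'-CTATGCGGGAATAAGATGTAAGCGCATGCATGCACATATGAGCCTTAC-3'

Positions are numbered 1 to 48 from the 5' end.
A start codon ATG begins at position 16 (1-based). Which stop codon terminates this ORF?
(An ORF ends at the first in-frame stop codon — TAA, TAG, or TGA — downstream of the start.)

TAA

Codons from position 16: ATG (16–18), TAA (19–21).
The first in-frame stop codon is TAA.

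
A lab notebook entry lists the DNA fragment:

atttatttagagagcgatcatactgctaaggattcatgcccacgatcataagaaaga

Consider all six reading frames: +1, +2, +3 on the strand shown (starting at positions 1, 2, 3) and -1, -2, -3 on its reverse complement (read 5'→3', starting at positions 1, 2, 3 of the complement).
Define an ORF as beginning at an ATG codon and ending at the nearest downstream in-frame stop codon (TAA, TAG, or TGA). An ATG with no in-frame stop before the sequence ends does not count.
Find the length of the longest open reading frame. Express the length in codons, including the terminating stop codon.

Reverse complement (5'→3'): TCTTTCTTATGATCGTGGGCATGAATCCTTAGCAGTATGATCGCTCTCTAAATAAAT
Frame +1: ATT TAT TTA GAG AGC GAT CAT ACT GCT AAG GAT TCA TGC CCA CGA TCA TAA GAA AGA — no ATG→stop ORF.
Frame +2: TTT ATT TAG AGA GCG ATC ATA CTG CTA AGG ATT CAT GCC CAC GAT CAT AAG AAA — no ATG→stop ORF.
Frame +3: TTA TTT AGA GAG CGA TCA TAC TGC TAA GGA TTC ATG CCC ACG ATC ATA AGA AAG — no ATG→stop ORF.
Frame -1: TCT TTC TTA TGA TCG TGG GCA TGA ATC CTT AGC AGT ATG ATC GCT CTC TAA ATA AAT — ATG at 37, stop TAA at 49 → 15 nt.
Frame -2: CTT TCT TAT GAT CGT GGG CAT GAA TCC TTA GCA GTA TGA TCG CTC TCT AAA TAA — no ATG→stop ORF.
Frame -3: TTT CTT ATG ATC GTG GGC ATG AAT CCT TAG CAG TAT GAT CGC TCT CTA AAT AAA — ATG at 9, stop TAG at 30 → 24 nt; ATG at 21, stop TAG at 30 → 12 nt.
Longest: frame -3, positions 9–32, 24 nt = 8 codons = 7 aa. → 8 codons.

8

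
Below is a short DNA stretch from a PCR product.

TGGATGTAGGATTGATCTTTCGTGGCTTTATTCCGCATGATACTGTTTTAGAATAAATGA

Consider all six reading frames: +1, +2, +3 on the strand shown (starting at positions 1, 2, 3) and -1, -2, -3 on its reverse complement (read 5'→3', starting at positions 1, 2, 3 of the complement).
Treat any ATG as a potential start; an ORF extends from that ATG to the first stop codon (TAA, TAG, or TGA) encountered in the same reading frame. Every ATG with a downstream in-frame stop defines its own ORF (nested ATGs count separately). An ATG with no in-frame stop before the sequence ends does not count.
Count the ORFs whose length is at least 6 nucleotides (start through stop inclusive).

Reverse complement (5'→3'): TCATTTATTCTAAAACAGTATCATGCGGAATAAAGCCACGAAAGATCAATCCTACATCCA
Frame +1: TGG ATG TAG GAT TGA TCT TTC GTG GCT TTA TTC CGC ATG ATA CTG TTT TAG AAT AAA TGA — ATG at 4, stop TAG at 7 → 6 nt; ATG at 37, stop TAG at 49 → 15 nt.
Frame +2: GGA TGT AGG ATT GAT CTT TCG TGG CTT TAT TCC GCA TGA TAC TGT TTT AGA ATA AAT — no ATG→stop ORF.
Frame +3: GAT GTA GGA TTG ATC TTT CGT GGC TTT ATT CCG CAT GAT ACT GTT TTA GAA TAA ATG — no ATG→stop ORF.
Frame -1: TCA TTT ATT CTA AAA CAG TAT CAT GCG GAA TAA AGC CAC GAA AGA TCA ATC CTA CAT CCA — no ATG→stop ORF.
Frame -2: CAT TTA TTC TAA AAC AGT ATC ATG CGG AAT AAA GCC ACG AAA GAT CAA TCC TAC ATC — no ATG→stop ORF.
Frame -3: ATT TAT TCT AAA ACA GTA TCA TGC GGA ATA AAG CCA CGA AAG ATC AAT CCT ACA TCC — no ATG→stop ORF.
ORFs ≥ 6 nucleotides: frame +1 4–9 (6 nucleotides), frame +1 37–51 (15 nucleotides). Count = 2.

2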